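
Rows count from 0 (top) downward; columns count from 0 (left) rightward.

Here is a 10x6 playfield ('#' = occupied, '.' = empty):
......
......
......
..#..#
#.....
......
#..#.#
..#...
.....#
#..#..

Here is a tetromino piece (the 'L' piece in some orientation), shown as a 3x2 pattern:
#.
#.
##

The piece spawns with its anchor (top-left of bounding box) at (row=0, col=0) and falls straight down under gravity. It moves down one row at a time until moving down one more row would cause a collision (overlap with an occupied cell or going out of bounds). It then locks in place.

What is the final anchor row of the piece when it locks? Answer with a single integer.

Spawn at (row=0, col=0). Try each row:
  row 0: fits
  row 1: fits
  row 2: blocked -> lock at row 1

Answer: 1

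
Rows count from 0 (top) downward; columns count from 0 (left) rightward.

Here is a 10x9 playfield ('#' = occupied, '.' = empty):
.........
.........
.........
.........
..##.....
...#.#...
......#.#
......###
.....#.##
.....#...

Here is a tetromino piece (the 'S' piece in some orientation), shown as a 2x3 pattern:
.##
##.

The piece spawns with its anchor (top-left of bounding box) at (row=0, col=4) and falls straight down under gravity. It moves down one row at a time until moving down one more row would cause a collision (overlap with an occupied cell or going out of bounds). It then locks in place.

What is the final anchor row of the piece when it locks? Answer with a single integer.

Spawn at (row=0, col=4). Try each row:
  row 0: fits
  row 1: fits
  row 2: fits
  row 3: fits
  row 4: blocked -> lock at row 3

Answer: 3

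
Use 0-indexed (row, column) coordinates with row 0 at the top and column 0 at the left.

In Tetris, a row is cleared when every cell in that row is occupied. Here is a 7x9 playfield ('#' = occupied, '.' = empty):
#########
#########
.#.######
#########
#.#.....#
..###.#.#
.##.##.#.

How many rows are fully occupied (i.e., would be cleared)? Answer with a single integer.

Check each row:
  row 0: 0 empty cells -> FULL (clear)
  row 1: 0 empty cells -> FULL (clear)
  row 2: 2 empty cells -> not full
  row 3: 0 empty cells -> FULL (clear)
  row 4: 6 empty cells -> not full
  row 5: 4 empty cells -> not full
  row 6: 4 empty cells -> not full
Total rows cleared: 3

Answer: 3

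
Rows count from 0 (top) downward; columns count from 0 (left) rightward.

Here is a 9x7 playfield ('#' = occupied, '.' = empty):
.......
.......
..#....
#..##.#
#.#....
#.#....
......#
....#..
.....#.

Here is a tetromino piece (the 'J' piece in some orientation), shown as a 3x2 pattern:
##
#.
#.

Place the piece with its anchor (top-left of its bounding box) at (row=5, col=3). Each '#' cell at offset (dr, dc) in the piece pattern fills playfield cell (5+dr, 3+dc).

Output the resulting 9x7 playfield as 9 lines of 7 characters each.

Fill (5+0,3+0) = (5,3)
Fill (5+0,3+1) = (5,4)
Fill (5+1,3+0) = (6,3)
Fill (5+2,3+0) = (7,3)

Answer: .......
.......
..#....
#..##.#
#.#....
#.###..
...#..#
...##..
.....#.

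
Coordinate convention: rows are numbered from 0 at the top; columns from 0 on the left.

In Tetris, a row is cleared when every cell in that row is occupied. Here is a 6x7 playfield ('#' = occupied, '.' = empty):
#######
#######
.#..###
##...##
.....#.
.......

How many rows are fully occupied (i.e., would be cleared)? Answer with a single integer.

Answer: 2

Derivation:
Check each row:
  row 0: 0 empty cells -> FULL (clear)
  row 1: 0 empty cells -> FULL (clear)
  row 2: 3 empty cells -> not full
  row 3: 3 empty cells -> not full
  row 4: 6 empty cells -> not full
  row 5: 7 empty cells -> not full
Total rows cleared: 2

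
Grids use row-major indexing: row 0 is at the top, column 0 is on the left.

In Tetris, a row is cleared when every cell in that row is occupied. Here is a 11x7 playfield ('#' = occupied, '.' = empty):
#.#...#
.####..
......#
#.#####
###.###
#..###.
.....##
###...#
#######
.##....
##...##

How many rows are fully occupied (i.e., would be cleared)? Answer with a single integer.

Check each row:
  row 0: 4 empty cells -> not full
  row 1: 3 empty cells -> not full
  row 2: 6 empty cells -> not full
  row 3: 1 empty cell -> not full
  row 4: 1 empty cell -> not full
  row 5: 3 empty cells -> not full
  row 6: 5 empty cells -> not full
  row 7: 3 empty cells -> not full
  row 8: 0 empty cells -> FULL (clear)
  row 9: 5 empty cells -> not full
  row 10: 3 empty cells -> not full
Total rows cleared: 1

Answer: 1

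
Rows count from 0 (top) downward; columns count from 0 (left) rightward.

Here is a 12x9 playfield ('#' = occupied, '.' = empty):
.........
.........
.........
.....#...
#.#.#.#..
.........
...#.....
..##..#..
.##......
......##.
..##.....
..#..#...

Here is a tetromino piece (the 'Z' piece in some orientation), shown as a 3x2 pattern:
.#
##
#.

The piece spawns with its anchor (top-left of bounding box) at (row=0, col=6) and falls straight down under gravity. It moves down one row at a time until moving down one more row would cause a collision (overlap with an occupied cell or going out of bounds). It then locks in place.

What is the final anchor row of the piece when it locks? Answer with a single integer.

Answer: 1

Derivation:
Spawn at (row=0, col=6). Try each row:
  row 0: fits
  row 1: fits
  row 2: blocked -> lock at row 1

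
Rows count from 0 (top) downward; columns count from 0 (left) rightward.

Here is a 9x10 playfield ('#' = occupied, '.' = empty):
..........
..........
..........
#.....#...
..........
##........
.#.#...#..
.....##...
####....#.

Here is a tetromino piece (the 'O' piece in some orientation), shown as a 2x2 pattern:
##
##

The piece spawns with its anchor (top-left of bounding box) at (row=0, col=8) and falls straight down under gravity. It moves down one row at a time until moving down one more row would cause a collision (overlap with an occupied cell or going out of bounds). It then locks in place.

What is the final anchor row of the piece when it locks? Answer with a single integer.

Answer: 6

Derivation:
Spawn at (row=0, col=8). Try each row:
  row 0: fits
  row 1: fits
  row 2: fits
  row 3: fits
  row 4: fits
  row 5: fits
  row 6: fits
  row 7: blocked -> lock at row 6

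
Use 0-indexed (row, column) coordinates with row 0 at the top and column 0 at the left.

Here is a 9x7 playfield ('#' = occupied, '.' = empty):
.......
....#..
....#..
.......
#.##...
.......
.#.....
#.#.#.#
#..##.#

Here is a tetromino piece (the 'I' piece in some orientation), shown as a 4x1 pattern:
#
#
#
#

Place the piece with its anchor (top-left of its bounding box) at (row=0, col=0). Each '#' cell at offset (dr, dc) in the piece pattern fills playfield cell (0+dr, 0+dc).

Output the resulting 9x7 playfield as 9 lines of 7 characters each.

Fill (0+0,0+0) = (0,0)
Fill (0+1,0+0) = (1,0)
Fill (0+2,0+0) = (2,0)
Fill (0+3,0+0) = (3,0)

Answer: #......
#...#..
#...#..
#......
#.##...
.......
.#.....
#.#.#.#
#..##.#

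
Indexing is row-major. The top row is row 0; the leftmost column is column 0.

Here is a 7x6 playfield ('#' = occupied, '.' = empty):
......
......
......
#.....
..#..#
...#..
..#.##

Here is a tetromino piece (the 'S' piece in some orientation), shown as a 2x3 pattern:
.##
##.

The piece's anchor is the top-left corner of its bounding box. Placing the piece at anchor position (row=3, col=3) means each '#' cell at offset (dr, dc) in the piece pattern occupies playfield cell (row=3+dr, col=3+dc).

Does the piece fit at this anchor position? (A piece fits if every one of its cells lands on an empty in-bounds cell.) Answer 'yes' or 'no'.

Check each piece cell at anchor (3, 3):
  offset (0,1) -> (3,4): empty -> OK
  offset (0,2) -> (3,5): empty -> OK
  offset (1,0) -> (4,3): empty -> OK
  offset (1,1) -> (4,4): empty -> OK
All cells valid: yes

Answer: yes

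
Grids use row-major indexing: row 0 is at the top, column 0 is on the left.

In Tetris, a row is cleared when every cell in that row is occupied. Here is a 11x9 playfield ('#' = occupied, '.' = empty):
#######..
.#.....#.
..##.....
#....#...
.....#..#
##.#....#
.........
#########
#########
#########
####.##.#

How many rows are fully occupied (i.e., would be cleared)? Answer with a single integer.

Check each row:
  row 0: 2 empty cells -> not full
  row 1: 7 empty cells -> not full
  row 2: 7 empty cells -> not full
  row 3: 7 empty cells -> not full
  row 4: 7 empty cells -> not full
  row 5: 5 empty cells -> not full
  row 6: 9 empty cells -> not full
  row 7: 0 empty cells -> FULL (clear)
  row 8: 0 empty cells -> FULL (clear)
  row 9: 0 empty cells -> FULL (clear)
  row 10: 2 empty cells -> not full
Total rows cleared: 3

Answer: 3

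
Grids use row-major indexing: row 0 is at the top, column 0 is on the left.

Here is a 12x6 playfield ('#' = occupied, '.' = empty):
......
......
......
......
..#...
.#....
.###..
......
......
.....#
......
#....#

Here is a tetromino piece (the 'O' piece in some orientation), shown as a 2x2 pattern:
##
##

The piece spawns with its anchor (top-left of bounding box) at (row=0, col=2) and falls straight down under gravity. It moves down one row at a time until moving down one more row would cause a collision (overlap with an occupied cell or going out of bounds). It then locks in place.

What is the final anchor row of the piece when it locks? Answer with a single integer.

Answer: 2

Derivation:
Spawn at (row=0, col=2). Try each row:
  row 0: fits
  row 1: fits
  row 2: fits
  row 3: blocked -> lock at row 2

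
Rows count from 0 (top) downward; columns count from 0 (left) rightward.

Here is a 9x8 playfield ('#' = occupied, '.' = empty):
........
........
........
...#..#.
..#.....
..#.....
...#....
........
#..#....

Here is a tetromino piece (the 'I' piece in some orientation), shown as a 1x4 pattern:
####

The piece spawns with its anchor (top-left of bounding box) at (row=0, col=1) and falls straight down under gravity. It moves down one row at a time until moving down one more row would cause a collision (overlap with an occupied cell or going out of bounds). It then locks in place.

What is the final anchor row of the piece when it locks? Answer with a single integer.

Spawn at (row=0, col=1). Try each row:
  row 0: fits
  row 1: fits
  row 2: fits
  row 3: blocked -> lock at row 2

Answer: 2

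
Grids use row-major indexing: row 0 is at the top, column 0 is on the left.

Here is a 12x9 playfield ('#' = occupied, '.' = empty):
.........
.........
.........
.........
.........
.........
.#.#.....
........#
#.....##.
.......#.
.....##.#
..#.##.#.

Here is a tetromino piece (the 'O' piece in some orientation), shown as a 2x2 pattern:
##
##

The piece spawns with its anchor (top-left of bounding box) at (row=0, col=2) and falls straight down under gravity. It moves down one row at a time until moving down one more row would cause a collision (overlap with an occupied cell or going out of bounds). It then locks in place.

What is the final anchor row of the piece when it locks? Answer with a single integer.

Answer: 4

Derivation:
Spawn at (row=0, col=2). Try each row:
  row 0: fits
  row 1: fits
  row 2: fits
  row 3: fits
  row 4: fits
  row 5: blocked -> lock at row 4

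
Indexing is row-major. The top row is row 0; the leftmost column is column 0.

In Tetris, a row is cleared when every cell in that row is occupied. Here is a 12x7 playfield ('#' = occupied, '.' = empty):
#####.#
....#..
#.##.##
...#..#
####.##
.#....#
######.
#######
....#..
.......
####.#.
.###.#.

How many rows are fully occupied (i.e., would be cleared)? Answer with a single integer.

Check each row:
  row 0: 1 empty cell -> not full
  row 1: 6 empty cells -> not full
  row 2: 2 empty cells -> not full
  row 3: 5 empty cells -> not full
  row 4: 1 empty cell -> not full
  row 5: 5 empty cells -> not full
  row 6: 1 empty cell -> not full
  row 7: 0 empty cells -> FULL (clear)
  row 8: 6 empty cells -> not full
  row 9: 7 empty cells -> not full
  row 10: 2 empty cells -> not full
  row 11: 3 empty cells -> not full
Total rows cleared: 1

Answer: 1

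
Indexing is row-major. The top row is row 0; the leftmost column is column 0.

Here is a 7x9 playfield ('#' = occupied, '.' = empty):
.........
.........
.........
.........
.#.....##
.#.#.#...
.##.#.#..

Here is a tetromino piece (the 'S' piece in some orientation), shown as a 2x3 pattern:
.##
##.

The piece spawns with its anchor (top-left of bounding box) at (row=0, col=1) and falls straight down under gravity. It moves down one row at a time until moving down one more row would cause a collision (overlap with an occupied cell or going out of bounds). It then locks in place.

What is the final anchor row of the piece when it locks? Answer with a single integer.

Answer: 2

Derivation:
Spawn at (row=0, col=1). Try each row:
  row 0: fits
  row 1: fits
  row 2: fits
  row 3: blocked -> lock at row 2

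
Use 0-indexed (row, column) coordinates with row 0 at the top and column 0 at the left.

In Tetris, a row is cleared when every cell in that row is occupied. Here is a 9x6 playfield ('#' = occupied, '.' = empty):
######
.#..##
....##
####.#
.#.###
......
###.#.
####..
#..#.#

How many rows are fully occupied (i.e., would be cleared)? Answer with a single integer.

Answer: 1

Derivation:
Check each row:
  row 0: 0 empty cells -> FULL (clear)
  row 1: 3 empty cells -> not full
  row 2: 4 empty cells -> not full
  row 3: 1 empty cell -> not full
  row 4: 2 empty cells -> not full
  row 5: 6 empty cells -> not full
  row 6: 2 empty cells -> not full
  row 7: 2 empty cells -> not full
  row 8: 3 empty cells -> not full
Total rows cleared: 1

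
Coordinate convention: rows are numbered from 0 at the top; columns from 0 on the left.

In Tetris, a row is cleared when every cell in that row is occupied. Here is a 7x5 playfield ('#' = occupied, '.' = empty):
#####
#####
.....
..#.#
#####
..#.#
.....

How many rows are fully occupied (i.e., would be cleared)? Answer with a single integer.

Check each row:
  row 0: 0 empty cells -> FULL (clear)
  row 1: 0 empty cells -> FULL (clear)
  row 2: 5 empty cells -> not full
  row 3: 3 empty cells -> not full
  row 4: 0 empty cells -> FULL (clear)
  row 5: 3 empty cells -> not full
  row 6: 5 empty cells -> not full
Total rows cleared: 3

Answer: 3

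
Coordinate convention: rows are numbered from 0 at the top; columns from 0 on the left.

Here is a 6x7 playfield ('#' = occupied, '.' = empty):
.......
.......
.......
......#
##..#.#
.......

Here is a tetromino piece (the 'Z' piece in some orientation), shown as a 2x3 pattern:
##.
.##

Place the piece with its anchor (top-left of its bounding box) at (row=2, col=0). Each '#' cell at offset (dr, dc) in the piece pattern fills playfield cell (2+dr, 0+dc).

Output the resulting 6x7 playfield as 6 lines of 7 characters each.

Fill (2+0,0+0) = (2,0)
Fill (2+0,0+1) = (2,1)
Fill (2+1,0+1) = (3,1)
Fill (2+1,0+2) = (3,2)

Answer: .......
.......
##.....
.##...#
##..#.#
.......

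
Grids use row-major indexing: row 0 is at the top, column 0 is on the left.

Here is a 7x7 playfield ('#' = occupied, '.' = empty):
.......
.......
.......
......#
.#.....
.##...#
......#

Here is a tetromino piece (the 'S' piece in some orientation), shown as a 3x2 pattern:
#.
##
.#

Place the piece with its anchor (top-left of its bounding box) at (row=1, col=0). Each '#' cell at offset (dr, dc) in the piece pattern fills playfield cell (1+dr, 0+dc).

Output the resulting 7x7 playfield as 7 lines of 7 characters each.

Fill (1+0,0+0) = (1,0)
Fill (1+1,0+0) = (2,0)
Fill (1+1,0+1) = (2,1)
Fill (1+2,0+1) = (3,1)

Answer: .......
#......
##.....
.#....#
.#.....
.##...#
......#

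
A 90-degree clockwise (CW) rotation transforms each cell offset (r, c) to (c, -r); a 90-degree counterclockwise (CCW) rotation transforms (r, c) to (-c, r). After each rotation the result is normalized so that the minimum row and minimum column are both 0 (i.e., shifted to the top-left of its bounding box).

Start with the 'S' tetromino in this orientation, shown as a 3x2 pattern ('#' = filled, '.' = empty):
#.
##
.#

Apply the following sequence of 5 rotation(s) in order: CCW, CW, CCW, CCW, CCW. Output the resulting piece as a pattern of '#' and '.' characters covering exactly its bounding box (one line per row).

Start:
#.
##
.#
After rotation 1 (CCW):
.##
##.
After rotation 2 (CW):
#.
##
.#
After rotation 3 (CCW):
.##
##.
After rotation 4 (CCW):
#.
##
.#
After rotation 5 (CCW):
.##
##.

Answer: .##
##.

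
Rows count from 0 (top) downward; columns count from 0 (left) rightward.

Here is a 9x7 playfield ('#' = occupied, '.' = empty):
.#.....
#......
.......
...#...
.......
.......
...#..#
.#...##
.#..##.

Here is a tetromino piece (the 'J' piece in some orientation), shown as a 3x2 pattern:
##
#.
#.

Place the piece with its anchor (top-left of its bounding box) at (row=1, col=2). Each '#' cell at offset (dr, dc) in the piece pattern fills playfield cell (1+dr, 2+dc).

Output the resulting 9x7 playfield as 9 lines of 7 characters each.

Answer: .#.....
#.##...
..#....
..##...
.......
.......
...#..#
.#...##
.#..##.

Derivation:
Fill (1+0,2+0) = (1,2)
Fill (1+0,2+1) = (1,3)
Fill (1+1,2+0) = (2,2)
Fill (1+2,2+0) = (3,2)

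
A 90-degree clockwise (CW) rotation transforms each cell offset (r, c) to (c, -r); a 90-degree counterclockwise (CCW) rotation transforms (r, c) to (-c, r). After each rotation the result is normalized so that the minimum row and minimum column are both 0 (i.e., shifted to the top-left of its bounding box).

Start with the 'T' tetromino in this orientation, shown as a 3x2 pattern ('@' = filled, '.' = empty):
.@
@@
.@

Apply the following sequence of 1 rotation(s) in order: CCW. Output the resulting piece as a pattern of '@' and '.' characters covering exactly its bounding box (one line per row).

Answer: @@@
.@.

Derivation:
Start:
.@
@@
.@
After rotation 1 (CCW):
@@@
.@.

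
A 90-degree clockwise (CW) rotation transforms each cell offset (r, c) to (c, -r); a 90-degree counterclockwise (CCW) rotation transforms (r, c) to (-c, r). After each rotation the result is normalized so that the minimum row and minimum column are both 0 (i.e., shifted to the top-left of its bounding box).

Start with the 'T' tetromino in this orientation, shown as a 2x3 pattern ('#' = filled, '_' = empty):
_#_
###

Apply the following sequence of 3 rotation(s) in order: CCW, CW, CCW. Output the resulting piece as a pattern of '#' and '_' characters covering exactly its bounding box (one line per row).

Start:
_#_
###
After rotation 1 (CCW):
_#
##
_#
After rotation 2 (CW):
_#_
###
After rotation 3 (CCW):
_#
##
_#

Answer: _#
##
_#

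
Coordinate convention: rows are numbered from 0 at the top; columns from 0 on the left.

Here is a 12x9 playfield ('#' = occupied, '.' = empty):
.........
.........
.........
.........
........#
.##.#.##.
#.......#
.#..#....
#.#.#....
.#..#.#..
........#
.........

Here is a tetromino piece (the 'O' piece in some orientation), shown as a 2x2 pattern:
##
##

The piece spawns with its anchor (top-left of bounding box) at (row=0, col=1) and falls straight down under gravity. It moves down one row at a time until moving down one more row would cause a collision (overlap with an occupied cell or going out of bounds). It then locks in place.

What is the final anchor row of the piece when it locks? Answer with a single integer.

Spawn at (row=0, col=1). Try each row:
  row 0: fits
  row 1: fits
  row 2: fits
  row 3: fits
  row 4: blocked -> lock at row 3

Answer: 3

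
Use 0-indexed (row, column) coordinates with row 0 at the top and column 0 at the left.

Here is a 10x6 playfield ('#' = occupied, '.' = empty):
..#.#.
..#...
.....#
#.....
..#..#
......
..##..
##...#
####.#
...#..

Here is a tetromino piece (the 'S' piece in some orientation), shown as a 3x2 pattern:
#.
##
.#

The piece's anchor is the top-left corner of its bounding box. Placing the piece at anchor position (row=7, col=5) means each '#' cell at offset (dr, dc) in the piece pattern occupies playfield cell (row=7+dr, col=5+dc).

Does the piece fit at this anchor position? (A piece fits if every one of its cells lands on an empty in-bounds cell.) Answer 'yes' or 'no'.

Answer: no

Derivation:
Check each piece cell at anchor (7, 5):
  offset (0,0) -> (7,5): occupied ('#') -> FAIL
  offset (1,0) -> (8,5): occupied ('#') -> FAIL
  offset (1,1) -> (8,6): out of bounds -> FAIL
  offset (2,1) -> (9,6): out of bounds -> FAIL
All cells valid: no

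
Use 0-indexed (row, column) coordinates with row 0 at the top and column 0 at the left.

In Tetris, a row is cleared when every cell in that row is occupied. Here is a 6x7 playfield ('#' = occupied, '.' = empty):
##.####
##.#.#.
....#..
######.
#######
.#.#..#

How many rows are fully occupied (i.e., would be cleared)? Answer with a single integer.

Check each row:
  row 0: 1 empty cell -> not full
  row 1: 3 empty cells -> not full
  row 2: 6 empty cells -> not full
  row 3: 1 empty cell -> not full
  row 4: 0 empty cells -> FULL (clear)
  row 5: 4 empty cells -> not full
Total rows cleared: 1

Answer: 1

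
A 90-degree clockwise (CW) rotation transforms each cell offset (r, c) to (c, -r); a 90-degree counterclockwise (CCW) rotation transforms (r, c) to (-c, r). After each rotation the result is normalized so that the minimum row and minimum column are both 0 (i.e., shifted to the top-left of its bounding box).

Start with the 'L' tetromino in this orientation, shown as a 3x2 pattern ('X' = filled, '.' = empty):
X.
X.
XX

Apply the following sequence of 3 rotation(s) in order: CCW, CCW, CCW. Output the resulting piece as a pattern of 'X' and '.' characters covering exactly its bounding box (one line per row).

Start:
X.
X.
XX
After rotation 1 (CCW):
..X
XXX
After rotation 2 (CCW):
XX
.X
.X
After rotation 3 (CCW):
XXX
X..

Answer: XXX
X..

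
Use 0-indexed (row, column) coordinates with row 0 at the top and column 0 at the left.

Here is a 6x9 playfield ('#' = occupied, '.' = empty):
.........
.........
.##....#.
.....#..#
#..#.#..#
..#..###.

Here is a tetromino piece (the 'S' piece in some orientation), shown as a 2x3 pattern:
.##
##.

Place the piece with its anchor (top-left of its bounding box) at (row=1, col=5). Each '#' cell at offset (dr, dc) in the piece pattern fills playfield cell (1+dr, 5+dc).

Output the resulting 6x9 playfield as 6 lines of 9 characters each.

Fill (1+0,5+1) = (1,6)
Fill (1+0,5+2) = (1,7)
Fill (1+1,5+0) = (2,5)
Fill (1+1,5+1) = (2,6)

Answer: .........
......##.
.##..###.
.....#..#
#..#.#..#
..#..###.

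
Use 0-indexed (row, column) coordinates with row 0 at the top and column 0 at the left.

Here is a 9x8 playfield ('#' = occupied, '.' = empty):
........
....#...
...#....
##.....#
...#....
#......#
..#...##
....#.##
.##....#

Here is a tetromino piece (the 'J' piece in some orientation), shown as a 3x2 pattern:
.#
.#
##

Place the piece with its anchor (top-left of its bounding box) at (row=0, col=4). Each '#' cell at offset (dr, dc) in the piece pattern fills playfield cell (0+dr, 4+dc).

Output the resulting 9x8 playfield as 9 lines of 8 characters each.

Fill (0+0,4+1) = (0,5)
Fill (0+1,4+1) = (1,5)
Fill (0+2,4+0) = (2,4)
Fill (0+2,4+1) = (2,5)

Answer: .....#..
....##..
...###..
##.....#
...#....
#......#
..#...##
....#.##
.##....#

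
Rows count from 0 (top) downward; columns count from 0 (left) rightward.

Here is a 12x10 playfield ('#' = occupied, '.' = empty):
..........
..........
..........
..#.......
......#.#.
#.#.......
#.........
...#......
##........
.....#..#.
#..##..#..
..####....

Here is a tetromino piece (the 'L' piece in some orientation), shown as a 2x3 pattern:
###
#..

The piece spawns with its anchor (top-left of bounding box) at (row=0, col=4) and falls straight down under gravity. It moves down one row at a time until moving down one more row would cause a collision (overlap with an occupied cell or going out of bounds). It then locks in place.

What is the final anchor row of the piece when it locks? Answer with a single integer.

Answer: 3

Derivation:
Spawn at (row=0, col=4). Try each row:
  row 0: fits
  row 1: fits
  row 2: fits
  row 3: fits
  row 4: blocked -> lock at row 3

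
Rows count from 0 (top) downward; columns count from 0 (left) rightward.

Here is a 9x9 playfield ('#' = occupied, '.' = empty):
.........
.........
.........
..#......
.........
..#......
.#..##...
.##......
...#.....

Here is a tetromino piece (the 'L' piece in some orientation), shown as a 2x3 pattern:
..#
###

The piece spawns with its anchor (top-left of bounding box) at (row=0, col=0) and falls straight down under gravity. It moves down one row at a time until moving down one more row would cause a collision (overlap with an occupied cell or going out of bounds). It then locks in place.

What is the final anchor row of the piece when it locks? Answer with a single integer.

Spawn at (row=0, col=0). Try each row:
  row 0: fits
  row 1: fits
  row 2: blocked -> lock at row 1

Answer: 1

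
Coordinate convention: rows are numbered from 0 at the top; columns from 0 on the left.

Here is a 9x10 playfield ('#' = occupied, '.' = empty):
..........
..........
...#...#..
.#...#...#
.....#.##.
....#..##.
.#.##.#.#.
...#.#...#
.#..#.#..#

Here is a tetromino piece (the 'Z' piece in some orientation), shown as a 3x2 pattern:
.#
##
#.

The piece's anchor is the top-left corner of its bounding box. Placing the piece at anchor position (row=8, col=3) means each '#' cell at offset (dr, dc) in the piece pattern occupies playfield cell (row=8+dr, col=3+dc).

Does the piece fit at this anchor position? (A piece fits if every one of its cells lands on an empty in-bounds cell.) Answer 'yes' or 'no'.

Answer: no

Derivation:
Check each piece cell at anchor (8, 3):
  offset (0,1) -> (8,4): occupied ('#') -> FAIL
  offset (1,0) -> (9,3): out of bounds -> FAIL
  offset (1,1) -> (9,4): out of bounds -> FAIL
  offset (2,0) -> (10,3): out of bounds -> FAIL
All cells valid: no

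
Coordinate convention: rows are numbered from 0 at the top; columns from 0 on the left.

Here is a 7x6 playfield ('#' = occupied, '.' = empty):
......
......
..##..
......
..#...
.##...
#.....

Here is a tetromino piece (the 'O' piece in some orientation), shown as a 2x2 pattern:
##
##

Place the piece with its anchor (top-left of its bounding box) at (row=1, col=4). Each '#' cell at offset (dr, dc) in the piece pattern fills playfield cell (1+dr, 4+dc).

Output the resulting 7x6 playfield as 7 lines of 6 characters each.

Answer: ......
....##
..####
......
..#...
.##...
#.....

Derivation:
Fill (1+0,4+0) = (1,4)
Fill (1+0,4+1) = (1,5)
Fill (1+1,4+0) = (2,4)
Fill (1+1,4+1) = (2,5)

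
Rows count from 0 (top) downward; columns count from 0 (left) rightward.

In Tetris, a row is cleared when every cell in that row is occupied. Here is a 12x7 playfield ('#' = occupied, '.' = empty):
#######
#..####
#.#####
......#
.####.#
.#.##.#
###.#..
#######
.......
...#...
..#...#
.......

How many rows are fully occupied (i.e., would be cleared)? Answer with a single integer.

Check each row:
  row 0: 0 empty cells -> FULL (clear)
  row 1: 2 empty cells -> not full
  row 2: 1 empty cell -> not full
  row 3: 6 empty cells -> not full
  row 4: 2 empty cells -> not full
  row 5: 3 empty cells -> not full
  row 6: 3 empty cells -> not full
  row 7: 0 empty cells -> FULL (clear)
  row 8: 7 empty cells -> not full
  row 9: 6 empty cells -> not full
  row 10: 5 empty cells -> not full
  row 11: 7 empty cells -> not full
Total rows cleared: 2

Answer: 2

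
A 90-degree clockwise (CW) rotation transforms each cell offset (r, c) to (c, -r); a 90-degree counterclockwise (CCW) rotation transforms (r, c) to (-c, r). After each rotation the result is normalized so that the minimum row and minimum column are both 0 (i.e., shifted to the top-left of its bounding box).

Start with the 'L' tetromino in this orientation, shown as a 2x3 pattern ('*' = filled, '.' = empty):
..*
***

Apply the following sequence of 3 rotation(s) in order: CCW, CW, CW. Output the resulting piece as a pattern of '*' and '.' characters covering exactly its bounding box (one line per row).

Answer: *.
*.
**

Derivation:
Start:
..*
***
After rotation 1 (CCW):
**
.*
.*
After rotation 2 (CW):
..*
***
After rotation 3 (CW):
*.
*.
**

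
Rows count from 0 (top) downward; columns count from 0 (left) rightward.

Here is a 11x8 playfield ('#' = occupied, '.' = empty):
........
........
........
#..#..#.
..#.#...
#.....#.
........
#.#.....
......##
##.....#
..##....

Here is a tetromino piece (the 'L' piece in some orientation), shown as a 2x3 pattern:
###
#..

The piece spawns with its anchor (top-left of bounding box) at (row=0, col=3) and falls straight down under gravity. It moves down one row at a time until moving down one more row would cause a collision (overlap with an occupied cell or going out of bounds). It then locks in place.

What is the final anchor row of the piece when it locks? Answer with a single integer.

Answer: 1

Derivation:
Spawn at (row=0, col=3). Try each row:
  row 0: fits
  row 1: fits
  row 2: blocked -> lock at row 1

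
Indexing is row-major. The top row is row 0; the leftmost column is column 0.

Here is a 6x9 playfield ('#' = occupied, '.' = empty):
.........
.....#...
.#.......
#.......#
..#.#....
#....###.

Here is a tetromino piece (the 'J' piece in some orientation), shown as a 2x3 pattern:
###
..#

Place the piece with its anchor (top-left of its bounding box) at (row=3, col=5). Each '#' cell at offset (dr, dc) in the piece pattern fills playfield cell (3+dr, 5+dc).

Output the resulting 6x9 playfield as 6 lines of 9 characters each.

Answer: .........
.....#...
.#.......
#....####
..#.#..#.
#....###.

Derivation:
Fill (3+0,5+0) = (3,5)
Fill (3+0,5+1) = (3,6)
Fill (3+0,5+2) = (3,7)
Fill (3+1,5+2) = (4,7)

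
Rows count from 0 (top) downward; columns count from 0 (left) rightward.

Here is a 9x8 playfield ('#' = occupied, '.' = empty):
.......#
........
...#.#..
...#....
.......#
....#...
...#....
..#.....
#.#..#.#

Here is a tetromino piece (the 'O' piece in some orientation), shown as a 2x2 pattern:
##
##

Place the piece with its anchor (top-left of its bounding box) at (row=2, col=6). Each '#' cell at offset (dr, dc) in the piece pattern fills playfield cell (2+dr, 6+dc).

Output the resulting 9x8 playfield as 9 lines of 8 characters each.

Fill (2+0,6+0) = (2,6)
Fill (2+0,6+1) = (2,7)
Fill (2+1,6+0) = (3,6)
Fill (2+1,6+1) = (3,7)

Answer: .......#
........
...#.###
...#..##
.......#
....#...
...#....
..#.....
#.#..#.#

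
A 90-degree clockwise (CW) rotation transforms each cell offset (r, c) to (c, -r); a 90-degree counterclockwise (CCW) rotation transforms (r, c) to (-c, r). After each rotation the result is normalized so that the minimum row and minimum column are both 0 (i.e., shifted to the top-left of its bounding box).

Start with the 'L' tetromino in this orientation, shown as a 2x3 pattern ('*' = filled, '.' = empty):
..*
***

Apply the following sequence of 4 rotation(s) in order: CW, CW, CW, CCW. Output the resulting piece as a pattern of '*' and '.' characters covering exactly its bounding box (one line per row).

Start:
..*
***
After rotation 1 (CW):
*.
*.
**
After rotation 2 (CW):
***
*..
After rotation 3 (CW):
**
.*
.*
After rotation 4 (CCW):
***
*..

Answer: ***
*..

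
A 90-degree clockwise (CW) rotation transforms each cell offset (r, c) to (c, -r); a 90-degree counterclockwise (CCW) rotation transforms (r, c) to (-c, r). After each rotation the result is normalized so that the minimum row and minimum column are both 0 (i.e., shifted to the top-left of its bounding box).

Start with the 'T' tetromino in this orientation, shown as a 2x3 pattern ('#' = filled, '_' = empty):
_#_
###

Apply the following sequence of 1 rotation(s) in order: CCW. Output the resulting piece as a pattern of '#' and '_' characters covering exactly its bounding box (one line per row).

Answer: _#
##
_#

Derivation:
Start:
_#_
###
After rotation 1 (CCW):
_#
##
_#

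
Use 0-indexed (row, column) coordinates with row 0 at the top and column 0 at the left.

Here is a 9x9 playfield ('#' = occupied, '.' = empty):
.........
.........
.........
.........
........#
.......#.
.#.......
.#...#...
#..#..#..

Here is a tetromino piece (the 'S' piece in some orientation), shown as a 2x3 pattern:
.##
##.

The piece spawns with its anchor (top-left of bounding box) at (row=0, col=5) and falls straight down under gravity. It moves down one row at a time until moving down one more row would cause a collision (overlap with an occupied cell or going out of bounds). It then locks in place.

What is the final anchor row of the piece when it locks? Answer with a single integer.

Spawn at (row=0, col=5). Try each row:
  row 0: fits
  row 1: fits
  row 2: fits
  row 3: fits
  row 4: fits
  row 5: blocked -> lock at row 4

Answer: 4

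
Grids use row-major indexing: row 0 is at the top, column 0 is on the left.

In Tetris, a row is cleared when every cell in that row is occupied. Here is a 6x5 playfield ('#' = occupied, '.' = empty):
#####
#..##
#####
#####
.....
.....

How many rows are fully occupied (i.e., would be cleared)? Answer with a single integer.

Check each row:
  row 0: 0 empty cells -> FULL (clear)
  row 1: 2 empty cells -> not full
  row 2: 0 empty cells -> FULL (clear)
  row 3: 0 empty cells -> FULL (clear)
  row 4: 5 empty cells -> not full
  row 5: 5 empty cells -> not full
Total rows cleared: 3

Answer: 3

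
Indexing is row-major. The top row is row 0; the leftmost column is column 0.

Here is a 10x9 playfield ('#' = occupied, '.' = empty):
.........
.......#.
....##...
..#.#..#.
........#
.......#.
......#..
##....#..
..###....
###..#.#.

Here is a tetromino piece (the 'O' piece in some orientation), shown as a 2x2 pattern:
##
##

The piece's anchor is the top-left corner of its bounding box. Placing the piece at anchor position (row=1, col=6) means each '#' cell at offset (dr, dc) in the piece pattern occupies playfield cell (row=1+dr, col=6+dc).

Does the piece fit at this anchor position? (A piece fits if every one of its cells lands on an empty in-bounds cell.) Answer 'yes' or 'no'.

Check each piece cell at anchor (1, 6):
  offset (0,0) -> (1,6): empty -> OK
  offset (0,1) -> (1,7): occupied ('#') -> FAIL
  offset (1,0) -> (2,6): empty -> OK
  offset (1,1) -> (2,7): empty -> OK
All cells valid: no

Answer: no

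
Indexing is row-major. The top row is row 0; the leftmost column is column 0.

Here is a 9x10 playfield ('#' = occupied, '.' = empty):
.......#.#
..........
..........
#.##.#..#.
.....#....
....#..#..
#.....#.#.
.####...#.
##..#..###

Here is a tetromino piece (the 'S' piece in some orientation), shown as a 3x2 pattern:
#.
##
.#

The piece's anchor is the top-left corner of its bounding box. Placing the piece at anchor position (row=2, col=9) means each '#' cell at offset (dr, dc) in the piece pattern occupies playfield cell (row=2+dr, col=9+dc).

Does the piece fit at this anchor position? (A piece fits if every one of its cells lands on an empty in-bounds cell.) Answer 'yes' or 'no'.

Answer: no

Derivation:
Check each piece cell at anchor (2, 9):
  offset (0,0) -> (2,9): empty -> OK
  offset (1,0) -> (3,9): empty -> OK
  offset (1,1) -> (3,10): out of bounds -> FAIL
  offset (2,1) -> (4,10): out of bounds -> FAIL
All cells valid: no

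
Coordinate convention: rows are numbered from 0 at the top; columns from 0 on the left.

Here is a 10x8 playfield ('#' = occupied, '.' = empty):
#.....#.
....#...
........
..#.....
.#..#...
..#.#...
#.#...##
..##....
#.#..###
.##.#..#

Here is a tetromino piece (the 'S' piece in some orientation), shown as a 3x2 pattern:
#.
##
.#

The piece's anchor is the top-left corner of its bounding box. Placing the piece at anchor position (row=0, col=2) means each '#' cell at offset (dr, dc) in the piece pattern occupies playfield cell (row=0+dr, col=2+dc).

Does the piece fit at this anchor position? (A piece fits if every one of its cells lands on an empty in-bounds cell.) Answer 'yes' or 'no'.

Answer: yes

Derivation:
Check each piece cell at anchor (0, 2):
  offset (0,0) -> (0,2): empty -> OK
  offset (1,0) -> (1,2): empty -> OK
  offset (1,1) -> (1,3): empty -> OK
  offset (2,1) -> (2,3): empty -> OK
All cells valid: yes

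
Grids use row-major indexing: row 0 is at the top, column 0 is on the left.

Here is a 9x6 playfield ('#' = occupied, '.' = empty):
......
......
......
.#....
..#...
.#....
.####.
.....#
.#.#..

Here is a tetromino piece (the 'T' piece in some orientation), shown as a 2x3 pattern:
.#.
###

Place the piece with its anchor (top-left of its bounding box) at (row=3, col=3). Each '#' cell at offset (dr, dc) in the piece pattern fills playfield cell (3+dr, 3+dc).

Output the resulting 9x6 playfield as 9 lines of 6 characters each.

Fill (3+0,3+1) = (3,4)
Fill (3+1,3+0) = (4,3)
Fill (3+1,3+1) = (4,4)
Fill (3+1,3+2) = (4,5)

Answer: ......
......
......
.#..#.
..####
.#....
.####.
.....#
.#.#..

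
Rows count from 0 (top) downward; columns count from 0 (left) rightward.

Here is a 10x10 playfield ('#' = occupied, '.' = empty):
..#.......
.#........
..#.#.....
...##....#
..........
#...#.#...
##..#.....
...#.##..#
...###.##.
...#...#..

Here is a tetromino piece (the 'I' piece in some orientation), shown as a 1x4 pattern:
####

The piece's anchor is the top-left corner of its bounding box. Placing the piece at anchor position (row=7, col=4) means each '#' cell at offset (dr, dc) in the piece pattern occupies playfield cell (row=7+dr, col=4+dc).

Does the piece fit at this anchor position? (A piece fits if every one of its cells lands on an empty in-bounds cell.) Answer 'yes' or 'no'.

Answer: no

Derivation:
Check each piece cell at anchor (7, 4):
  offset (0,0) -> (7,4): empty -> OK
  offset (0,1) -> (7,5): occupied ('#') -> FAIL
  offset (0,2) -> (7,6): occupied ('#') -> FAIL
  offset (0,3) -> (7,7): empty -> OK
All cells valid: no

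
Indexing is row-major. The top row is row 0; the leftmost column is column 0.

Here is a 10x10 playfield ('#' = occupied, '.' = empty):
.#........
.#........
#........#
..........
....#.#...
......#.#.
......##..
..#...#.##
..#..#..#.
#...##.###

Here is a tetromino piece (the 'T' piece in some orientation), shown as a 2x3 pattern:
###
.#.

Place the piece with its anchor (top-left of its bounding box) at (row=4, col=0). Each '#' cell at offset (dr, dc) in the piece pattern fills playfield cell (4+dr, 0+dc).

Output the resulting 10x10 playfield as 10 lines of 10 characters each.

Answer: .#........
.#........
#........#
..........
###.#.#...
.#....#.#.
......##..
..#...#.##
..#..#..#.
#...##.###

Derivation:
Fill (4+0,0+0) = (4,0)
Fill (4+0,0+1) = (4,1)
Fill (4+0,0+2) = (4,2)
Fill (4+1,0+1) = (5,1)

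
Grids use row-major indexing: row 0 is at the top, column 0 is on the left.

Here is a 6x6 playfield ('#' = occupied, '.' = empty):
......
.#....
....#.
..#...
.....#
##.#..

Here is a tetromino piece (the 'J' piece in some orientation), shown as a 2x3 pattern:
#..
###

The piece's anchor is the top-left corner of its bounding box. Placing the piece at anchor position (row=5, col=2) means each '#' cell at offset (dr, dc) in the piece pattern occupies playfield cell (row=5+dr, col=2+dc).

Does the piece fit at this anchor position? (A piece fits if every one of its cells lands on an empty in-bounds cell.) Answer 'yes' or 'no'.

Check each piece cell at anchor (5, 2):
  offset (0,0) -> (5,2): empty -> OK
  offset (1,0) -> (6,2): out of bounds -> FAIL
  offset (1,1) -> (6,3): out of bounds -> FAIL
  offset (1,2) -> (6,4): out of bounds -> FAIL
All cells valid: no

Answer: no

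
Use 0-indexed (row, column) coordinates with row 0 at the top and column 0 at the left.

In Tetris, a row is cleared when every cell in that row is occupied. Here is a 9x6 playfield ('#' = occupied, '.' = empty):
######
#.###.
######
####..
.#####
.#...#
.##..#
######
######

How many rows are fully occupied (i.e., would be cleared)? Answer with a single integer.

Answer: 4

Derivation:
Check each row:
  row 0: 0 empty cells -> FULL (clear)
  row 1: 2 empty cells -> not full
  row 2: 0 empty cells -> FULL (clear)
  row 3: 2 empty cells -> not full
  row 4: 1 empty cell -> not full
  row 5: 4 empty cells -> not full
  row 6: 3 empty cells -> not full
  row 7: 0 empty cells -> FULL (clear)
  row 8: 0 empty cells -> FULL (clear)
Total rows cleared: 4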